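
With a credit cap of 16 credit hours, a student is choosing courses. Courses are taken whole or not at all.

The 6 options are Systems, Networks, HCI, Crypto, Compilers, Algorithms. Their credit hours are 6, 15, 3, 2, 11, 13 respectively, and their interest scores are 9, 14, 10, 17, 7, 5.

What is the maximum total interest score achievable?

This is an integer program with binary decision variables.
Allowing fractional choices, the relaxed optimum would be about 40.7, but courses are indivisible.
HCI + Crypto + Compilers: credit hours 3 + 2 + 11 = 16 ≤ 16, interest score 10 + 17 + 7 = 34.
HCI + Crypto: credit hours 3 + 2 = 5 ≤ 16, interest score 10 + 17 = 27.
Systems + HCI + Crypto: credit hours 6 + 3 + 2 = 11 ≤ 16, interest score 9 + 10 + 17 = 36.
Best is Systems, HCI, and Crypto with total interest score 36.

36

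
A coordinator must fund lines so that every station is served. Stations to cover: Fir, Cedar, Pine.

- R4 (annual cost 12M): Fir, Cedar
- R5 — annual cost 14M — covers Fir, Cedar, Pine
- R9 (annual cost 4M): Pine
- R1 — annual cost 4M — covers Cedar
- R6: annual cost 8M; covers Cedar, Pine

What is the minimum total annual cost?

The greedy cost-per-new-station heuristic would pick R9, R1, and R4 for 20, but a cheaper cover exists.
R5 alone covers Fir, Cedar, Pine — every station.
Total annual cost: 14.
No cover costs less than 14.

14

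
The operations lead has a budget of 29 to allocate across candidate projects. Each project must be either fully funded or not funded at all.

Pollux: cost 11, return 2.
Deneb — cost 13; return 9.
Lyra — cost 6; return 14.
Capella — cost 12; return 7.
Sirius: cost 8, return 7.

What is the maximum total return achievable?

Take Deneb, Lyra, and Sirius: cost 13 + 6 + 8 = 27 ≤ 29, return 9 + 14 + 7 = 30.
No other feasible combination does better.

30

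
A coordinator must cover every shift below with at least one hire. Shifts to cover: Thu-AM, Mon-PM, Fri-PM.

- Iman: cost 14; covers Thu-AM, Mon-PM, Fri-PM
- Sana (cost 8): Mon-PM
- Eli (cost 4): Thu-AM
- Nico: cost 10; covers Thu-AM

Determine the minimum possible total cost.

14

This is an integer covering problem.
The greedy cost-per-new-shift heuristic would pick Eli and Iman for 18, but a cheaper cover exists.
Iman alone covers Thu-AM, Mon-PM, Fri-PM — every shift.
Total cost: 14.
No cover costs less than 14.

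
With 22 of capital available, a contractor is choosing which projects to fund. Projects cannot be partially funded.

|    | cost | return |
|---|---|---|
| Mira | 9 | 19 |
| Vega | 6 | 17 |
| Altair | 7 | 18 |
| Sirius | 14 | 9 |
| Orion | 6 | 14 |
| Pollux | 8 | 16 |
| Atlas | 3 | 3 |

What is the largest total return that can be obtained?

Take Mira, Vega, and Altair: cost 9 + 6 + 7 = 22 ≤ 22, return 19 + 17 + 18 = 54.
No other feasible combination does better.

54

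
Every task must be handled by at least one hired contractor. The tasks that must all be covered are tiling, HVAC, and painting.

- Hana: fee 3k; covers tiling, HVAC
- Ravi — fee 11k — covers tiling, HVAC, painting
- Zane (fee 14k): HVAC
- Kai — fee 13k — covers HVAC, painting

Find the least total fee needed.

11

Ravi alone covers tiling, HVAC, painting — every task.
Total fee: 11.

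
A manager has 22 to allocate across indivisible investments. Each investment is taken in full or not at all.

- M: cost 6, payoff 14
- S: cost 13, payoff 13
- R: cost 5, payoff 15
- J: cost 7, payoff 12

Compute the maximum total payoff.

Take M, R, and J: cost 6 + 5 + 7 = 18 ≤ 22, payoff 14 + 15 + 12 = 41.
No other feasible combination does better.

41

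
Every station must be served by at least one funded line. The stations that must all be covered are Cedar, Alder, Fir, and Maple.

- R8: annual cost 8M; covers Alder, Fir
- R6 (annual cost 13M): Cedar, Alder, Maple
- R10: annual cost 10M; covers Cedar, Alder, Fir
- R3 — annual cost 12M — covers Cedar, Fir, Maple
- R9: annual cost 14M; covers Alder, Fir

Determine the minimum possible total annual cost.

The greedy cost-per-new-station heuristic would pick R10 and R3 for 22, but a cheaper cover exists.
Choose R8 and R3: together they cover Cedar, Alder, Fir, Maple — every station.
Total annual cost: 8 + 12 = 20.
No cover costs less than 20.

20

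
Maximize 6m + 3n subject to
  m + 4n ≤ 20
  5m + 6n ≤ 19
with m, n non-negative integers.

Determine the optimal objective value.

(m,n)=(3,0): 1·3+4·0=3≤20, 5·3+6·0=15≤19, objective 18.
(m,n)=(2,1): 1·2+4·1=6≤20, 5·2+6·1=16≤19, objective 15.
(m,n)=(2,0): 1·2+4·0=2≤20, 5·2+6·0=10≤19, objective 12.
No feasible integer point exceeds 18.

18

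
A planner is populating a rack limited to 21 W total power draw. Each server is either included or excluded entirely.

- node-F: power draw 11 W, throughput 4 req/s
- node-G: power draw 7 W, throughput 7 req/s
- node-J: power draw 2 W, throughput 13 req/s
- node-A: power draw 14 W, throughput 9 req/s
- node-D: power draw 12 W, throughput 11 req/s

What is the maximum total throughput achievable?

node-G + node-J + node-D: power draw 7 + 2 + 12 = 21 ≤ 21, throughput 7 + 13 + 11 = 31.
node-F + node-G + node-J: power draw 11 + 7 + 2 = 20 ≤ 21, throughput 4 + 7 + 13 = 24.
node-J + node-D: power draw 2 + 12 = 14 ≤ 21, throughput 13 + 11 = 24.
Best is node-G, node-J, and node-D with total throughput 31.

31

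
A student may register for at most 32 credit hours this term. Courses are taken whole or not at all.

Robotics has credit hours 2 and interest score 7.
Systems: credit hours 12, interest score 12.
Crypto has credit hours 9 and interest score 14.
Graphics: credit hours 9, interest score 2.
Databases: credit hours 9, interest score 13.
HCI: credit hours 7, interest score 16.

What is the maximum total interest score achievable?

This is a 0-1 knapsack instance.
Allowing fractional choices, the relaxed optimum would be about 55.0, but courses are indivisible.
Robotics + Systems + Crypto + HCI: credit hours 2 + 12 + 9 + 7 = 30 ≤ 32, interest score 7 + 12 + 14 + 16 = 49.
Robotics + Crypto + Databases + HCI: credit hours 2 + 9 + 9 + 7 = 27 ≤ 32, interest score 7 + 14 + 13 + 16 = 50.
Best is Robotics, Crypto, Databases, and HCI with total interest score 50.

50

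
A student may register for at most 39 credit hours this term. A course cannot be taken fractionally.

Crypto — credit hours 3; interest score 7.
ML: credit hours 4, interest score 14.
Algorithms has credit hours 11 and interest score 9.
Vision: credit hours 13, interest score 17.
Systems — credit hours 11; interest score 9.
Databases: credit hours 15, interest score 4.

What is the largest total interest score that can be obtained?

49

Allowing fractional choices, the relaxed optimum would be about 53.5, but courses are indivisible.
ML + Algorithms + Vision + Systems: credit hours 4 + 11 + 13 + 11 = 39 ≤ 39, interest score 14 + 9 + 17 + 9 = 49.
Crypto + ML + Vision + Systems: credit hours 3 + 4 + 13 + 11 = 31 ≤ 39, interest score 7 + 14 + 17 + 9 = 47.
Crypto + ML + Algorithms + Vision: credit hours 3 + 4 + 11 + 13 = 31 ≤ 39, interest score 7 + 14 + 9 + 17 = 47.
Best is ML, Algorithms, Vision, and Systems with total interest score 49.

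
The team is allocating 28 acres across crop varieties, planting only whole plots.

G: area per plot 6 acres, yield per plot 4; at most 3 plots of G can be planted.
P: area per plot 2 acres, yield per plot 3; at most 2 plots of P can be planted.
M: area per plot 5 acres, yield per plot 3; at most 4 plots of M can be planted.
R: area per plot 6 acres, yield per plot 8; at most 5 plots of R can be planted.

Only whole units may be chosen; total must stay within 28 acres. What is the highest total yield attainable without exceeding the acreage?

P has the best ratio (3/2); taking only P gives at most 2×3 = 6 (stopped by the supply cap of 2).
Mixing does better — 2×P and 4×R: area 28 ≤ 28, yield 2·3 + 4·8 = 38.

38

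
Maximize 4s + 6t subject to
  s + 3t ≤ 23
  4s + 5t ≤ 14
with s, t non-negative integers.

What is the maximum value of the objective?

The continuous relaxation peaks at (0, 2.8) with value 16.80; rounding to a feasible lattice point costs some objective.
(s,t)=(1,2): 1·1+3·2=7≤23, 4·1+5·2=14≤14, objective 16.
(s,t)=(2,1): 1·2+3·1=5≤23, 4·2+5·1=13≤14, objective 14.
(s,t)=(0,2): 1·0+3·2=6≤23, 4·0+5·2=10≤14, objective 12.
The best lattice point is (1,2), giving 16.

16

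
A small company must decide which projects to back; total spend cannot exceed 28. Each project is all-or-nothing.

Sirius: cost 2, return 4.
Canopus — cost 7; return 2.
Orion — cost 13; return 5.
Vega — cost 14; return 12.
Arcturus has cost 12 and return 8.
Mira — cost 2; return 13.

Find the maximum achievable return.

Sirius + Vega + Mira: cost 2 + 14 + 2 = 18 ≤ 28, return 4 + 12 + 13 = 29.
Sirius + Canopus + Vega + Mira: cost 2 + 7 + 14 + 2 = 25 ≤ 28, return 4 + 2 + 12 + 13 = 31.
Vega + Arcturus + Mira: cost 14 + 12 + 2 = 28 ≤ 28, return 12 + 8 + 13 = 33.
Best is Vega, Arcturus, and Mira with total return 33.

33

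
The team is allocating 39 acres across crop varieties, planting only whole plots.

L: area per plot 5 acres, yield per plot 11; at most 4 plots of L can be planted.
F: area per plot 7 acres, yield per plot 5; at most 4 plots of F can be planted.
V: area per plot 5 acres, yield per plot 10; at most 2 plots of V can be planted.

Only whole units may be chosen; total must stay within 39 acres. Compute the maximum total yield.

This is a bounded integer knapsack.
L has the best ratio (11/5); taking only L gives at most 4×11 = 44 (stopped by the supply cap of 4).
Mixing does better — 4×L, 1×F, and 2×V: area 37 ≤ 39, yield 4·11 + 1·5 + 2·10 = 69.

69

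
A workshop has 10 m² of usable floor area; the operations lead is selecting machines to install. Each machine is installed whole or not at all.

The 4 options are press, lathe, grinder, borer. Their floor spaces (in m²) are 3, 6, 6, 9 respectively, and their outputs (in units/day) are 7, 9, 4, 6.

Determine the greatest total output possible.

Treat it as a binary knapsack problem.
Allowing fractional choices, the relaxed optimum would be about 16.7, but machines are indivisible.
lathe: floor space 6 ≤ 10, output 9.
press + grinder: floor space 3 + 6 = 9 ≤ 10, output 7 + 4 = 11.
press + lathe: floor space 3 + 6 = 9 ≤ 10, output 7 + 9 = 16.
Best is press and lathe with total output 16.

16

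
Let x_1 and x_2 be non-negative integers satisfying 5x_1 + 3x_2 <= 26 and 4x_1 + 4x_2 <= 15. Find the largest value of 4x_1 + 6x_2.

18

The continuous relaxation peaks at (0, 3.75) with value 22.50; rounding to a feasible lattice point costs some objective.
(x_1,x_2)=(0,3): 5·0+3·3=9≤26, 4·0+4·3=12≤15, objective 18.
(x_1,x_2)=(1,2): 5·1+3·2=11≤26, 4·1+4·2=12≤15, objective 16.
Maximum is 18 at (x_1,x_2)=(0,3).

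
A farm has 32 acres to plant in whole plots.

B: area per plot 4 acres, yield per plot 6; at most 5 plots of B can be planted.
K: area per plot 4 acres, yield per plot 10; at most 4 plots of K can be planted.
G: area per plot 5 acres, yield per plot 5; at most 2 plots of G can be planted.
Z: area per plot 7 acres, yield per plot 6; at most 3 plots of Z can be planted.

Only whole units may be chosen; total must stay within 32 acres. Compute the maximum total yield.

This is a bounded integer knapsack.
Take 4×B and 4×K: area 32 ≤ 32, yield 4·6 + 4·10 = 64.
K has the best ratio (10/4) and is taken to its limit of 4; remaining capacity is filled optimally with the others.

64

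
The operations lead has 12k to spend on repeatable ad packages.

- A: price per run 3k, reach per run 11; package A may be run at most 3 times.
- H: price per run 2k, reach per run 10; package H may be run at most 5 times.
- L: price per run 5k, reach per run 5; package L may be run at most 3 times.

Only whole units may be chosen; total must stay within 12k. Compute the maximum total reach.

Take 2×A and 3×H: price 12 ≤ 12, reach 2·11 + 3·10 = 52.
No other integer combination yields more.

52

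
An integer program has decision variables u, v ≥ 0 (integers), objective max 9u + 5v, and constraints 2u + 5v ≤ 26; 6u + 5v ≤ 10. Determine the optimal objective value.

Relaxing integrality, the LP optimum is 15.00 at (u,v) = (1.67, 0), which is not an integer point.
(u,v)=(0,2): 2·0+5·2=10≤26, 6·0+5·2=10≤10, objective 10.
(u,v)=(1,0): 2·1+5·0=2≤26, 6·1+5·0=6≤10, objective 9.
(u,v)=(0,1): 2·0+5·1=5≤26, 6·0+5·1=5≤10, objective 5.
Maximum is 10 at (u,v)=(0,2).

10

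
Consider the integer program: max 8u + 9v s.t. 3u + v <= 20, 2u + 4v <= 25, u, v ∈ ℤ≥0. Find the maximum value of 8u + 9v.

(u,v)=(4,4): 3·4+1·4=16≤20, 2·4+4·4=24≤25, objective 68.
(u,v)=(5,3): 3·5+1·3=18≤20, 2·5+4·3=22≤25, objective 67.
(u,v)=(6,2): 3·6+1·2=20≤20, 2·6+4·2=20≤25, objective 66.
(u,v)=(3,4): 3·3+1·4=13≤20, 2·3+4·4=22≤25, objective 60.
No feasible integer point exceeds 68.

68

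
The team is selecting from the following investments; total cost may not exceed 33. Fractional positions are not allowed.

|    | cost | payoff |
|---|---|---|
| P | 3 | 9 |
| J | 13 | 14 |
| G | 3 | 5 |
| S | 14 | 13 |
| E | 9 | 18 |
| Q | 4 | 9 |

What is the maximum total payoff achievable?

Allowing fractional choices, the relaxed optimum would be about 55.9, but investments are indivisible.
P + G + S + E + Q: cost 3 + 3 + 14 + 9 + 4 = 33 ≤ 33, payoff 9 + 5 + 13 + 18 + 9 = 54.
P + J + G + E + Q: cost 3 + 13 + 3 + 9 + 4 = 32 ≤ 33, payoff 9 + 14 + 5 + 18 + 9 = 55.
Best is P, J, G, E, and Q with total payoff 55.

55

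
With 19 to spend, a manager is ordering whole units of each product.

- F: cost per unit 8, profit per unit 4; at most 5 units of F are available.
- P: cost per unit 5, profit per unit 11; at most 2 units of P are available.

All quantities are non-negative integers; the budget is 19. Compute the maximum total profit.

26

Take 1×F and 2×P: cost 18 ≤ 19, profit 1·4 + 2·11 = 26.
P has the best ratio (11/5) and is taken to its limit of 2; remaining capacity is filled optimally with the others.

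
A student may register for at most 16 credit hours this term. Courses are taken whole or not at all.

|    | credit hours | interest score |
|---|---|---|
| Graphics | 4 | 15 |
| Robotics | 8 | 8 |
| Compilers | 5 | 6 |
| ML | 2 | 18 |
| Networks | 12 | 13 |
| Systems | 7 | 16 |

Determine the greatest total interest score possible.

Compilers + ML + Systems: credit hours 5 + 2 + 7 = 14 ≤ 16, interest score 6 + 18 + 16 = 40.
Graphics + Robotics + ML: credit hours 4 + 8 + 2 = 14 ≤ 16, interest score 15 + 8 + 18 = 41.
Graphics + ML + Systems: credit hours 4 + 2 + 7 = 13 ≤ 16, interest score 15 + 18 + 16 = 49.
Best is Graphics, ML, and Systems with total interest score 49.

49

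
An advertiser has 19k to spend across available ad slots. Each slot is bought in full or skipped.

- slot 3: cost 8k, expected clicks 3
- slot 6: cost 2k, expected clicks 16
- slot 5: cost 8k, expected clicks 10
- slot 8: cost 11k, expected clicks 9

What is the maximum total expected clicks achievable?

29

Take slot 3, slot 6, and slot 5: cost 8 + 2 + 8 = 18 ≤ 19, expected clicks 3 + 16 + 10 = 29.
No other feasible combination does better.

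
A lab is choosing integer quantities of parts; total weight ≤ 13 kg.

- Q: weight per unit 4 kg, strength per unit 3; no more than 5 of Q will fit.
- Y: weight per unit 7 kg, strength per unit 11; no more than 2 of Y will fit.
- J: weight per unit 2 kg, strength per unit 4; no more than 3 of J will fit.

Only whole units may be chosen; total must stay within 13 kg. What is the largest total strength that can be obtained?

J has the best ratio (4/2); taking only J gives at most 3×4 = 12 (stopped by the supply cap of 3).
Mixing does better — 1×Y and 3×J: weight 13 ≤ 13, strength 1·11 + 3·4 = 23.

23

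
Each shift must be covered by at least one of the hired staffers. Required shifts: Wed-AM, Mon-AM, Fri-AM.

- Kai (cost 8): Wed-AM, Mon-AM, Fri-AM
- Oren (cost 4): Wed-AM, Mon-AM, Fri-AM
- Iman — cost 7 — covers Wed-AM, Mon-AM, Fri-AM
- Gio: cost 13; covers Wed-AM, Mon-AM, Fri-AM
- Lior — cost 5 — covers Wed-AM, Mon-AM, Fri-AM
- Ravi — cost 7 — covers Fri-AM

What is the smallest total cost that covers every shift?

This is an integer covering problem.
Oren alone covers Wed-AM, Mon-AM, Fri-AM — every shift.
Total cost: 4.
No cover costs less than 4.

4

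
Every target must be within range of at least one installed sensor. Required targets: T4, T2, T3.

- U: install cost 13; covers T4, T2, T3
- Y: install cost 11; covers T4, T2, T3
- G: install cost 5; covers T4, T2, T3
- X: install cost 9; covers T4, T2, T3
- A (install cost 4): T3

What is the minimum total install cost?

5

G alone covers T4, T2, T3 — every target.
Total install cost: 5.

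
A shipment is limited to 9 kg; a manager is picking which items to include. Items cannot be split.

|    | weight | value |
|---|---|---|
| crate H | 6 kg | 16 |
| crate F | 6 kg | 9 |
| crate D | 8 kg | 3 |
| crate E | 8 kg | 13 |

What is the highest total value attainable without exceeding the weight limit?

16

crate H: weight 6 ≤ 9, value 16.
crate E: weight 8 ≤ 9, value 13.
crate F: weight 6 ≤ 9, value 9.
Best is crate H with total value 16.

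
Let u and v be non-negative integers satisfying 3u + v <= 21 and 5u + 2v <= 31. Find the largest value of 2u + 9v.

(u,v)=(0,15) is feasible, giving 135.
(u,v)=(0,14) is feasible, giving 126.
No feasible integer point exceeds 135.

135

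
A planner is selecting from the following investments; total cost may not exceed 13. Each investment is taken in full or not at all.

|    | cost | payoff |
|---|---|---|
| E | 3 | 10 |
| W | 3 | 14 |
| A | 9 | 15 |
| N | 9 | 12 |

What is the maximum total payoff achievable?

Allowing fractional choices, the relaxed optimum would be about 35.7, but investments are indivisible.
E + A: cost 3 + 9 = 12 ≤ 13, payoff 10 + 15 = 25.
W + A: cost 3 + 9 = 12 ≤ 13, payoff 14 + 15 = 29.
W + N: cost 3 + 9 = 12 ≤ 13, payoff 14 + 12 = 26.
Best is W and A with total payoff 29.

29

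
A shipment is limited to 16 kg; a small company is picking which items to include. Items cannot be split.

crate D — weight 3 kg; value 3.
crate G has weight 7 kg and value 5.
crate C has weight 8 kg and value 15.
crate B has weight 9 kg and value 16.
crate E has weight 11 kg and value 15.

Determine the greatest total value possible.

This is a 0-1 knapsack instance.
Take crate G and crate B: weight 7 + 9 = 16 ≤ 16, value 5 + 16 = 21.
No other feasible combination does better.

21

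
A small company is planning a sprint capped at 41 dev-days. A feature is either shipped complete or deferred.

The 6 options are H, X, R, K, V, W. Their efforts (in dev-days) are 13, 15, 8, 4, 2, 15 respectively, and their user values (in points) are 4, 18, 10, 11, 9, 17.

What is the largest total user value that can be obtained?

This is an integer program with binary decision variables.
Allowing fractional choices, the relaxed optimum would be about 61.6, but features are indivisible.
X + R + K + V: effort 15 + 8 + 4 + 2 = 29 ≤ 41, user value 18 + 10 + 11 + 9 = 48.
X + K + V + W: effort 15 + 4 + 2 + 15 = 36 ≤ 41, user value 18 + 11 + 9 + 17 = 55.
X + R + V + W: effort 15 + 8 + 2 + 15 = 40 ≤ 41, user value 18 + 10 + 9 + 17 = 54.
Best is X, K, V, and W with total user value 55.

55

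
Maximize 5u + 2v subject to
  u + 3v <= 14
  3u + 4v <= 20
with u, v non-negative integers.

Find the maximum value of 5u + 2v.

Relaxing integrality, the LP optimum is 33.33 at (u,v) = (6.67, 0), which is not an integer point.
(u,v)=(6,0): 1·6+3·0=6≤14, 3·6+4·0=18≤20, objective 30.
(u,v)=(5,1): 1·5+3·1=8≤14, 3·5+4·1=19≤20, objective 27.
(u,v)=(5,0): 1·5+3·0=5≤14, 3·5+4·0=15≤20, objective 25.
No feasible integer point exceeds 30.

30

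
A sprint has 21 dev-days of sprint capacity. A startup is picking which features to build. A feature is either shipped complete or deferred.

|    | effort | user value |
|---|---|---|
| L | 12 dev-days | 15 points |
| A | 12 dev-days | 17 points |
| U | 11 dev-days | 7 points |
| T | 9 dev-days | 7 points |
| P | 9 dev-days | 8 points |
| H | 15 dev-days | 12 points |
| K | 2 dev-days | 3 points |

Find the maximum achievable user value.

Take A and P: effort 12 + 9 = 21 ≤ 21, user value 17 + 8 = 25.
No other feasible combination does better.

25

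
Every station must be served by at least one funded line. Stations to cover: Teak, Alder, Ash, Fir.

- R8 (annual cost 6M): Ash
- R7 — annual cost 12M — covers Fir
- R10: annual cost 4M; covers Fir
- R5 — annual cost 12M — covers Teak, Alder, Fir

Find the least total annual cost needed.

Choose R8 and R5: together they cover Teak, Alder, Ash, Fir — every station.
Total annual cost: 6 + 12 = 18.

18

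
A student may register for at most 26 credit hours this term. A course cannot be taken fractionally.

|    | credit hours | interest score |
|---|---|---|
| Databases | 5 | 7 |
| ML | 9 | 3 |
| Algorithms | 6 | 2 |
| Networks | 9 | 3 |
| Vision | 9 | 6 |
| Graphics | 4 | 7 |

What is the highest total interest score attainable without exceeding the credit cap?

22

This is a 0-1 knapsack instance.
Allowing fractional choices, the relaxed optimum would be about 22.7, but courses are indivisible.
Databases + Vision + Graphics: credit hours 5 + 9 + 4 = 18 ≤ 26, interest score 7 + 6 + 7 = 20.
Databases + Algorithms + Vision + Graphics: credit hours 5 + 6 + 9 + 4 = 24 ≤ 26, interest score 7 + 2 + 6 + 7 = 22.
Databases + ML + Algorithms + Graphics: credit hours 5 + 9 + 6 + 4 = 24 ≤ 26, interest score 7 + 3 + 2 + 7 = 19.
Best is Databases, Algorithms, Vision, and Graphics with total interest score 22.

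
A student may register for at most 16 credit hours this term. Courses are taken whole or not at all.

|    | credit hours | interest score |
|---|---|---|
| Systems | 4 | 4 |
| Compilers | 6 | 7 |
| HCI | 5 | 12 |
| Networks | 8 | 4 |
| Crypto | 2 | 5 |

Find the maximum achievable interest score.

Allowing fractional choices, the relaxed optimum would be about 27.0, but courses are indivisible.
Systems + HCI + Crypto: credit hours 4 + 5 + 2 = 11 ≤ 16, interest score 4 + 12 + 5 = 21.
Systems + Compilers + HCI: credit hours 4 + 6 + 5 = 15 ≤ 16, interest score 4 + 7 + 12 = 23.
Compilers + HCI + Crypto: credit hours 6 + 5 + 2 = 13 ≤ 16, interest score 7 + 12 + 5 = 24.
Best is Compilers, HCI, and Crypto with total interest score 24.

24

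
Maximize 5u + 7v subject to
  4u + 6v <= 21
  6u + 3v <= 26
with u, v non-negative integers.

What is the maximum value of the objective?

24

(u,v)=(2,2): 4·2+6·2=20≤21, 6·2+3·2=18≤26, objective 24.
(u,v)=(3,1): 4·3+6·1=18≤21, 6·3+3·1=21≤26, objective 22.
(u,v)=(4,0): 4·4+6·0=16≤21, 6·4+3·0=24≤26, objective 20.
No feasible integer point exceeds 24.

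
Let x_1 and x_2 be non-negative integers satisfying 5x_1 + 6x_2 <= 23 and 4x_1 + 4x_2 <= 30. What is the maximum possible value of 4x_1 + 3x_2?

Relaxing integrality, the LP optimum is 18.40 at (x_1,x_2) = (4.6, 0), which is not an integer point.
(x_1,x_2)=(4,0) is feasible, giving 16.
(x_1,x_2)=(3,1) is feasible, giving 15.
(x_1,x_2)=(3,0) is feasible, giving 12.
The best lattice point is (4,0), giving 16.

16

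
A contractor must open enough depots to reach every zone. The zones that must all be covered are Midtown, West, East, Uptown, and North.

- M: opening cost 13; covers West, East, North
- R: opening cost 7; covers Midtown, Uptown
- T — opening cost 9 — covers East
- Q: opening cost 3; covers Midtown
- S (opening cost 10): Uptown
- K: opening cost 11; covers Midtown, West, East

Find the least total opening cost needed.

The greedy cost-per-new-zone heuristic would pick Q, M, and R for 23, but a cheaper cover exists.
Choose M and R: together they cover Midtown, West, East, Uptown, North — every zone.
Total opening cost: 13 + 7 = 20.
No cover costs less than 20.

20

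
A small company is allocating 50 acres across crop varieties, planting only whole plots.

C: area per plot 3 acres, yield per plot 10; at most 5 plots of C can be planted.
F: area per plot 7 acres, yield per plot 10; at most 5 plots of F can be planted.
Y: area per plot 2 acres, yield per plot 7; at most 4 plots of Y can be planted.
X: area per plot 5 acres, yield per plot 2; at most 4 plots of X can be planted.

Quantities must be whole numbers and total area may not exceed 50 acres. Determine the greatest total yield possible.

111

Y has the best ratio (7/2); taking only Y gives at most 4×7 = 28 (stopped by the supply cap of 4).
Mixing does better — 5×C, 4×F, and 3×Y: area 49 ≤ 50, yield 5·10 + 4·10 + 3·7 = 111.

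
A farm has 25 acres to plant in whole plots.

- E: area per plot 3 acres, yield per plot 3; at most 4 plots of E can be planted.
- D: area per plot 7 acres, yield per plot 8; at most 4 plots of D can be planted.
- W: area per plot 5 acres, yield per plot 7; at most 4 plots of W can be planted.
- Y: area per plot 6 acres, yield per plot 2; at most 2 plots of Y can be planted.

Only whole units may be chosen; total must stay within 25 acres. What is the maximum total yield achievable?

32

1×E and 4×W: area 23 ≤ 25, yield 1·3 + 4·7 = 31.
1×E, 1×D, and 3×W: area 25 ≤ 25, yield 1·3 + 1·8 + 3·7 = 32.
Best is 32.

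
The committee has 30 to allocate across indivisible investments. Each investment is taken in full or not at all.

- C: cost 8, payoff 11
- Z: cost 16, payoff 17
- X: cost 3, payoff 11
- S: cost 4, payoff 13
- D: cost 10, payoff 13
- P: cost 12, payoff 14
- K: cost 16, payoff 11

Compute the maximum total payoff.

51

Allowing fractional choices, the relaxed optimum would be about 53.8, but investments are indivisible.
C + X + S + D: cost 8 + 3 + 4 + 10 = 25 ≤ 30, payoff 11 + 11 + 13 + 13 = 48.
X + S + D + P: cost 3 + 4 + 10 + 12 = 29 ≤ 30, payoff 11 + 13 + 13 + 14 = 51.
C + X + S + P: cost 8 + 3 + 4 + 12 = 27 ≤ 30, payoff 11 + 11 + 13 + 14 = 49.
Best is X, S, D, and P with total payoff 51.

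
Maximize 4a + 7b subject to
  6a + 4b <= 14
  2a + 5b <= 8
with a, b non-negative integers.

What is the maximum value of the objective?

11

Relaxing integrality, the LP optimum is 13.27 at (a,b) = (1.73, 0.909), which is not an integer point.
(a,b)=(1,1): 6·1+4·1=10≤14, 2·1+5·1=7≤8, objective 11.
(a,b)=(2,0): 6·2+4·0=12≤14, 2·2+5·0=4≤8, objective 8.
(a,b)=(0,1): 6·0+4·1=4≤14, 2·0+5·1=5≤8, objective 7.
No feasible integer point exceeds 11.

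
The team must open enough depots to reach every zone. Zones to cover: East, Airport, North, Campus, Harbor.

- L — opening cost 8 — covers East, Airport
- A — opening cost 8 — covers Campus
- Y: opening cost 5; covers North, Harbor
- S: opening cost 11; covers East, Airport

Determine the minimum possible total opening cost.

Choose L, A, and Y: together they cover East, Airport, North, Campus, Harbor — every zone.
Total opening cost: 8 + 8 + 5 = 21.
No cover costs less than 21.

21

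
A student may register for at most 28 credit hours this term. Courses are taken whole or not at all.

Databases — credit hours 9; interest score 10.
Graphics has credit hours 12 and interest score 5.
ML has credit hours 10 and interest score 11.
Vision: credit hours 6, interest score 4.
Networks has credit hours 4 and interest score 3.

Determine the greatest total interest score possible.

Allowing fractional choices, the relaxed optimum would be about 27.3, but courses are indivisible.
Databases + ML: credit hours 9 + 10 = 19 ≤ 28, interest score 10 + 11 = 21.
Databases + ML + Networks: credit hours 9 + 10 + 4 = 23 ≤ 28, interest score 10 + 11 + 3 = 24.
Databases + ML + Vision: credit hours 9 + 10 + 6 = 25 ≤ 28, interest score 10 + 11 + 4 = 25.
Best is Databases, ML, and Vision with total interest score 25.

25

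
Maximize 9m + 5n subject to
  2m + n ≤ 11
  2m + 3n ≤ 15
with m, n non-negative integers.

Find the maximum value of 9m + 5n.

(m,n)=(5,1): 2·5+1·1=11≤11, 2·5+3·1=13≤15, objective 50.
(m,n)=(4,2): 2·4+1·2=10≤11, 2·4+3·2=14≤15, objective 46.
(m,n)=(5,0): 2·5+1·0=10≤11, 2·5+3·0=10≤15, objective 45.
(m,n)=(3,3): 2·3+1·3=9≤11, 2·3+3·3=15≤15, objective 42.
Maximum is 50 at (m,n)=(5,1).

50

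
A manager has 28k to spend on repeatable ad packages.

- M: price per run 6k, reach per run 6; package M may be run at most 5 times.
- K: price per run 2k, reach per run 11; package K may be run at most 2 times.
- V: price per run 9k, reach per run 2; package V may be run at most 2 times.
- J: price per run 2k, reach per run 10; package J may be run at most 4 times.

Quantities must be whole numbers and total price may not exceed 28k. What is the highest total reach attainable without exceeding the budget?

2×M, 2×K, and 4×J: price 24 ≤ 28, reach 2·6 + 2·11 + 4·10 = 74.
1×M, 2×K, 1×V, and 4×J: price 27 ≤ 28, reach 1·6 + 2·11 + 1·2 + 4·10 = 70.
Best is 74.

74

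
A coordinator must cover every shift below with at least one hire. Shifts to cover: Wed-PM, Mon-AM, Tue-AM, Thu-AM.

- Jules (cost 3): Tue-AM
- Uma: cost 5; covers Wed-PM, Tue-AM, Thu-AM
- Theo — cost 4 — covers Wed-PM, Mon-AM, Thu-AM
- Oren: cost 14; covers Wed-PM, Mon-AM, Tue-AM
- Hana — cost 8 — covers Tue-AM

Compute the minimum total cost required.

Choose Jules and Theo: together they cover Wed-PM, Mon-AM, Tue-AM, Thu-AM — every shift.
Total cost: 3 + 4 = 7.

7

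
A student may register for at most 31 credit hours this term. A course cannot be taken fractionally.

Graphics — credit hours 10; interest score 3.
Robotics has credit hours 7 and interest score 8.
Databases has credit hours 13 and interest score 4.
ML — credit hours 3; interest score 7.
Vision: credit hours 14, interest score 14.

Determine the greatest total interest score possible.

29

Robotics + ML + Vision: credit hours 7 + 3 + 14 = 24 ≤ 31, interest score 8 + 7 + 14 = 29.
Databases + ML + Vision: credit hours 13 + 3 + 14 = 30 ≤ 31, interest score 4 + 7 + 14 = 25.
Best is Robotics, ML, and Vision with total interest score 29.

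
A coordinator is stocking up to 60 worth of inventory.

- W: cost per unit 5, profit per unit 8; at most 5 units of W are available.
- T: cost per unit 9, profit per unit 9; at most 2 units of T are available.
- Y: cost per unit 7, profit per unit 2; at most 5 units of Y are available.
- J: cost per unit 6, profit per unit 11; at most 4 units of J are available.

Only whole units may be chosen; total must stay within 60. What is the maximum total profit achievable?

93

Take 5×W, 1×T, and 4×J: cost 58 ≤ 60, profit 5·8 + 1·9 + 4·11 = 93.
J has the best ratio (11/6) and is taken to its limit of 4; remaining capacity is filled optimally with the others.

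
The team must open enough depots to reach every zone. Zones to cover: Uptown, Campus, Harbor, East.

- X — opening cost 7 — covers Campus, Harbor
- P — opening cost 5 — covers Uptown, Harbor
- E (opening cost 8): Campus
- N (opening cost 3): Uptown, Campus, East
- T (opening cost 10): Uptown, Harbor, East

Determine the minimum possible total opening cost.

This is a weighted set-cover instance.
Choose P and N: together they cover Uptown, Campus, Harbor, East — every zone.
Total opening cost: 5 + 3 = 8.

8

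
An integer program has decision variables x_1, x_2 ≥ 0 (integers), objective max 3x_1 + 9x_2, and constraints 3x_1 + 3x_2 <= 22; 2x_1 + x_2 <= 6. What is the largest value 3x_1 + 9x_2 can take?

54

(x_1,x_2)=(0,6): 3·0+3·6=18≤22, 2·0+1·6=6≤6, objective 54.
(x_1,x_2)=(0,5): 3·0+3·5=15≤22, 2·0+1·5=5≤6, objective 45.
The best lattice point is (0,6), giving 54.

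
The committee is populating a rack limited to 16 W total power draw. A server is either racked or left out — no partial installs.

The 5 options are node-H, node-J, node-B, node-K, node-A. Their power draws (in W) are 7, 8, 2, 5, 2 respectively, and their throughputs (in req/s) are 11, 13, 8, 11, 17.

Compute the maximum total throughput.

47

Allowing fractional choices, the relaxed optimum would be about 47.4, but servers are indivisible.
node-J + node-K + node-A: power draw 8 + 5 + 2 = 15 ≤ 16, throughput 13 + 11 + 17 = 41.
node-H + node-K + node-A: power draw 7 + 5 + 2 = 14 ≤ 16, throughput 11 + 11 + 17 = 39.
node-H + node-B + node-K + node-A: power draw 7 + 2 + 5 + 2 = 16 ≤ 16, throughput 11 + 8 + 11 + 17 = 47.
Best is node-H, node-B, node-K, and node-A with total throughput 47.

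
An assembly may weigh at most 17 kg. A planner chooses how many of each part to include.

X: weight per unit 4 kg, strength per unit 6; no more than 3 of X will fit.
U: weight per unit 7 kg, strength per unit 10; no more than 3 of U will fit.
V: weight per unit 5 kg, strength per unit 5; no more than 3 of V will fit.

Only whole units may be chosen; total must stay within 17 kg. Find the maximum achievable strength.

23

3×X and 1×V: weight 17 ≤ 17, strength 3·6 + 1·5 = 23.
2×X and 1×U: weight 15 ≤ 17, strength 2·6 + 1·10 = 22.
Best is 23.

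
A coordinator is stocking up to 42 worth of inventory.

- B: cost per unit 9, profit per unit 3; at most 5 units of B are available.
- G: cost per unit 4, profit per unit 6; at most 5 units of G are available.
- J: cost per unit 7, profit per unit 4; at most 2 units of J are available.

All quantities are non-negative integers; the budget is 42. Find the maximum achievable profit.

G has the best ratio (6/4); taking only G gives at most 5×6 = 30 (stopped by the supply cap of 5).
Mixing does better — 5×G and 2×J: cost 34 ≤ 42, profit 5·6 + 2·4 = 38.

38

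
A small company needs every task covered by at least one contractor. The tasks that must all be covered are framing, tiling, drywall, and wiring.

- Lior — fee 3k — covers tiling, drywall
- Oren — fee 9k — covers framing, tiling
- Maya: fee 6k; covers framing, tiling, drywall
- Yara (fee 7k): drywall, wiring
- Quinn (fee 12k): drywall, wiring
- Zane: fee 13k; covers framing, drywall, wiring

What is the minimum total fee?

Choose Maya and Yara: together they cover framing, tiling, drywall, wiring — every task.
Total fee: 6 + 7 = 13.

13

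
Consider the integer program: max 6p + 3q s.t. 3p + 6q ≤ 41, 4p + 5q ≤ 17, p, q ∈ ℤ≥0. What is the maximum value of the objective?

24

(p,q)=(4,0) is feasible, giving 24.
(p,q)=(3,1) is feasible, giving 21.
Maximum is 24 at (p,q)=(4,0).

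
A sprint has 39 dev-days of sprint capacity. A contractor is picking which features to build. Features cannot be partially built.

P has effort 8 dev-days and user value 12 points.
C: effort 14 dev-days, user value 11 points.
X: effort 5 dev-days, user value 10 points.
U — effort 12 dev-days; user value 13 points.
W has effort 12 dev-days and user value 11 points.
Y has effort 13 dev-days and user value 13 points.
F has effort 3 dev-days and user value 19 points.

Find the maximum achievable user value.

57

X + U + Y + F: effort 5 + 12 + 13 + 3 = 33 ≤ 39, user value 10 + 13 + 13 + 19 = 55.
P + U + Y + F: effort 8 + 12 + 13 + 3 = 36 ≤ 39, user value 12 + 13 + 13 + 19 = 57.
P + U + W + F: effort 8 + 12 + 12 + 3 = 35 ≤ 39, user value 12 + 13 + 11 + 19 = 55.
Best is P, U, Y, and F with total user value 57.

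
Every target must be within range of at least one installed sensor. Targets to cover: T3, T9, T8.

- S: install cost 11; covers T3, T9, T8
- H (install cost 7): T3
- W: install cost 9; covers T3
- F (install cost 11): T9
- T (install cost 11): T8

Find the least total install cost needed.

11

S alone covers T3, T9, T8 — every target.
Total install cost: 11.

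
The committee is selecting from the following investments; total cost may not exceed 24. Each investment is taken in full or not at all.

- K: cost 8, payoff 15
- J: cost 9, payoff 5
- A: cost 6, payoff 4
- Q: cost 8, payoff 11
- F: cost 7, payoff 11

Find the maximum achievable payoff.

37

Allowing fractional choices, the relaxed optimum would be about 37.7, but investments are indivisible.
K + J + F: cost 8 + 9 + 7 = 24 ≤ 24, payoff 15 + 5 + 11 = 31.
K + Q + F: cost 8 + 8 + 7 = 23 ≤ 24, payoff 15 + 11 + 11 = 37.
Best is K, Q, and F with total payoff 37.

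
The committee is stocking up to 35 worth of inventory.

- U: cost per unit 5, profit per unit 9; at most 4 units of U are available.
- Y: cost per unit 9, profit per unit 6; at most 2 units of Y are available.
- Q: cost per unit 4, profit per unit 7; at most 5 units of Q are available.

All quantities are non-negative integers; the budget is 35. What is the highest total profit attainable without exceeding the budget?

62

3×U and 5×Q: cost 35 ≤ 35, profit 3·9 + 5·7 = 62.
4×U and 3×Q: cost 32 ≤ 35, profit 4·9 + 3·7 = 57.
Best is 62.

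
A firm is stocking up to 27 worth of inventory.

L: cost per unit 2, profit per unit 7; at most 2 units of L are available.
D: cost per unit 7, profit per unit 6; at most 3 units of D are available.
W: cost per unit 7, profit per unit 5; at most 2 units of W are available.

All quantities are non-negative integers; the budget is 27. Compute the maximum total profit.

Take 2×L and 3×D: cost 25 ≤ 27, profit 2·7 + 3·6 = 32.
L has the best ratio (7/2) and is taken to its limit of 2; remaining capacity is filled optimally with the others.

32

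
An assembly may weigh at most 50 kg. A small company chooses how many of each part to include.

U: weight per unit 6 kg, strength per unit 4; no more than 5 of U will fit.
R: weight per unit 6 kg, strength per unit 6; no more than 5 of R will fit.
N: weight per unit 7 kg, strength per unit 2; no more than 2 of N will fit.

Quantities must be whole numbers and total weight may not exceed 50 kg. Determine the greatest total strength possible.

2×U, 5×R, and 1×N: weight 49 ≤ 50, strength 2·4 + 5·6 + 1·2 = 40.
3×U and 5×R: weight 48 ≤ 50, strength 3·4 + 5·6 = 42.
Best is 42.

42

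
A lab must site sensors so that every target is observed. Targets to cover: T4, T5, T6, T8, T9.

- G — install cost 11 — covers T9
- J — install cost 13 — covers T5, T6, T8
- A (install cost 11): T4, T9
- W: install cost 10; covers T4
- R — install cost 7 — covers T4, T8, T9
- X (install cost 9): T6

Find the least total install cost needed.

Choose J and R: together they cover T4, T5, T6, T8, T9 — every target.
Total install cost: 13 + 7 = 20.
No cover costs less than 20.

20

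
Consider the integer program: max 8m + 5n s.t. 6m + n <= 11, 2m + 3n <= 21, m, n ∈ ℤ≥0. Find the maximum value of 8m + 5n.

The continuous relaxation peaks at (0.75, 6.5) with value 38.50; rounding to a feasible lattice point costs some objective.
(m,n)=(0,7): 6·0+1·7=7≤11, 2·0+3·7=21≤21, objective 35.
(m,n)=(1,5): 6·1+1·5=11≤11, 2·1+3·5=17≤21, objective 33.
(m,n)=(0,6): 6·0+1·6=6≤11, 2·0+3·6=18≤21, objective 30.
The best lattice point is (0,7), giving 35.

35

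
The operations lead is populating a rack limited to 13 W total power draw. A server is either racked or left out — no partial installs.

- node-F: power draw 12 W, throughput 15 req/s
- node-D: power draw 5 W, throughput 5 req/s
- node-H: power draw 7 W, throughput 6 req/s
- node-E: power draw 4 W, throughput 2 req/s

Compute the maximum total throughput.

Allowing fractional choices, the relaxed optimum would be about 16.0, but servers are indivisible.
node-H + node-E: power draw 7 + 4 = 11 ≤ 13, throughput 6 + 2 = 8.
node-F: power draw 12 ≤ 13, throughput 15.
node-D + node-H: power draw 5 + 7 = 12 ≤ 13, throughput 5 + 6 = 11.
Best is node-F with total throughput 15.

15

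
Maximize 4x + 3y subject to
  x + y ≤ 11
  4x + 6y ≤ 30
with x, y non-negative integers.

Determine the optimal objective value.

Relaxing integrality, the LP optimum is 30.00 at (x,y) = (7.5, 0), which is not an integer point.
(x,y)=(7,0): 1·7+1·0=7≤11, 4·7+6·0=28≤30, objective 28.
(x,y)=(6,1): 1·6+1·1=7≤11, 4·6+6·1=30≤30, objective 27.
Maximum is 28 at (x,y)=(7,0).

28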